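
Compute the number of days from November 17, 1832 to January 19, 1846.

Day-of-year of November 17, 1832: 322.
Day-of-year of January 19, 1846: 19.
1832 has 366 days, so 366 − 322 = 44 days remain in 1832.
Full years 1833–1845: 10 common + 3 leap = 10×365 + 3×366 = 4748 days.
Total: 44 + 4748 + 19 = 4811 days.

4811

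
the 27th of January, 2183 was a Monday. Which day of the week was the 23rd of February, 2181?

Count forward from the earlier date (February 23, 2181) to the later (January 27, 2183):
Day-of-year of February 23, 2181: 54.
Day-of-year of January 27, 2183: 27.
2181 has 365 days, so 365 − 54 = 311 days remain in 2181.
Full years: 2182: 365. Sum = 365.
Total: 311 + 365 + 27 = 703 days.
703 mod 7 = 3, so 3 days before Monday is Friday.

Friday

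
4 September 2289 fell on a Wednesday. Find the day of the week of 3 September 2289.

Count forward from the earlier date (September 3, 2289) to the later (September 4, 2289):
Within September 2289: 4 − 3 = 1 day.
1 mod 7 = 1, so 1 day before Wednesday is Tuesday.

Tuesday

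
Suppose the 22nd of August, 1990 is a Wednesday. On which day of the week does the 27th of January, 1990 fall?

Count forward from the earlier date (January 27, 1990) to the later (August 22, 1990):
January 1990: 31 − 27 = 4 days remain.
Then February 1990 (28), March (31), April (30), May (31), June (30), July (31): 28 + 31 + 30 + 31 + 30 + 31 = 181 days.
August 1–22, 1990: 22 days.
Total: 4 + 181 + 22 = 207 days.
207 mod 7 = 4, so 4 days before Wednesday is Saturday.

Saturday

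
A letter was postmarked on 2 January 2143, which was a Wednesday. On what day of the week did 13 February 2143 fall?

January 2143: 31 − 2 = 29 days remain.
February 1–13, 2143: 13 days (2143 is not a leap year).
Total: 29 + 13 = 42 days.
42 is a multiple of 7, so 13 February 2143 falls on the same weekday: Wednesday.

Wednesday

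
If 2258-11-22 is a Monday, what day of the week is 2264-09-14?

Wednesday

November 22, 2258 → November 22, 2259: 365 days.
November 22, 2259 → November 22, 2260: 366 days (2260 is a leap year).
November 22, 2260 → November 22, 2261: 365 days.
November 22, 2261 → November 22, 2262: 365 days.
November 22, 2262 → November 22, 2263: 365 days.
November 2263: 30 − 22 = 8 days remain.
Then 9 full months totalling 275 days.
September 1–14, 2264: 14 days.
Residual: 297 days.
Total: 2123 days.
2123 mod 7 = 2, so 2 days after Monday is Wednesday.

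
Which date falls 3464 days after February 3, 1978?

July 30, 1987

Count 3464 days after February 3, 1978:
Day-of-year of February 3, 1978: 34.
Day-of-year of July 30, 1987: 211.
1978 has 365 days, so 365 − 34 = 331 days remain in 1978.
Full years 1979–1986: 6 common + 2 leap = 6×365 + 2×366 = 2922 days.
Total: 331 + 2922 + 211 = 3464 days.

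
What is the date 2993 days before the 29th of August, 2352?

the 19th of June, 2344

Count 2993 days before August 29, 2352:
Day-of-year of June 19, 2344: 171.
Day-of-year of August 29, 2352: 242.
2344 has 366 days, so 366 − 171 = 195 days remain in 2344.
Full years 2345–2351: 6 common + 1 leap = 6×365 + 1×366 = 2556 days.
Total: 195 + 2556 + 242 = 2993 days.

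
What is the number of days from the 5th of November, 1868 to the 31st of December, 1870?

786

Day-of-year of November 5, 1868: 310.
Day-of-year of December 31, 1870: 365.
1868 has 366 days, so 366 − 310 = 56 days remain in 1868.
Full years: 1869: 365. Sum = 365.
Total: 56 + 365 + 365 = 786 days.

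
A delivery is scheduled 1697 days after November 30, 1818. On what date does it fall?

July 24, 1823

Count 1697 days after November 30, 1818:
Day-of-year of November 30, 1818: 334.
Day-of-year of July 24, 1823: 205.
1818 has 365 days, so 365 − 334 = 31 days remain in 1818.
Full years: 1819: 365; 1820: 366; 1821: 365; 1822: 365. Sum = 1461.
Total: 31 + 1461 + 205 = 1697 days.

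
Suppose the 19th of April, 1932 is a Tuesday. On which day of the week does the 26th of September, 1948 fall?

From April 19, 1932 to April 19, 1948: 16 years, of which 4 contain a Feb 29 — 12×365 + 4×366 = 5844 days.
April 1948: 30 − 19 = 11 days remain.
Then May (31), June (30), July (31), August (31): 31 + 30 + 31 + 31 = 123 days.
September 1–26, 1948: 26 days.
Residual: 160 days.
Total: 6004 days.
6004 mod 7 = 5, so 5 days after Tuesday is Sunday.

Sunday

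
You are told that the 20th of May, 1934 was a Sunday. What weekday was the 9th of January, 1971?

From May 20, 1934 to May 20, 1970: 36 years, of which 9 contain a Feb 29 — 27×365 + 9×366 = 13149 days.
May 1970: 31 − 20 = 11 days remain.
Then June (30), July (31), August (31), September (30), October (31), November (30), December (31): 30 + 31 + 31 + 30 + 31 + 30 + 31 = 214 days.
January 1–9, 1971: 9 days.
Residual: 234 days.
Total: 13383 days.
13383 mod 7 = 6, so 6 days after Sunday is Saturday.

Saturday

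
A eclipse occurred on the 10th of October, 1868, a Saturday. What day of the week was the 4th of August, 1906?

Saturday

From October 10, 1868 to October 10, 1905: 37 years, of which 8 contain a Feb 29 — 29×365 + 8×366 = 13513 days.
(1900 is not a leap year (divisible by 100 but not 400).)
October 1905: 31 − 10 = 21 days remain.
Then 9 full months totalling 273 days.
August 1–4, 1906: 4 days.
Residual: 298 days.
Total: 13811 days.
13811 is a multiple of 7, so the 4th of August, 1906 falls on the same weekday: Saturday.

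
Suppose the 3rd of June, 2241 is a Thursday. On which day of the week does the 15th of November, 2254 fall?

Wednesday

From June 3, 2241 to June 3, 2254: 13 years, of which 3 contain a Feb 29 — 10×365 + 3×366 = 4748 days.
June 2254: 30 − 3 = 27 days remain.
Then July (31), August (31), September (30), October (31): 31 + 31 + 30 + 31 = 123 days.
November 1–15, 2254: 15 days.
Residual: 165 days.
Total: 4913 days.
4913 mod 7 = 6, so 6 days after Thursday is Wednesday.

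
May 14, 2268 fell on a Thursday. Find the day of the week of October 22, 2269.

May 14, 2268 → May 14, 2269: 365 days.
May 2269: 31 − 14 = 17 days remain.
Then June (30), July (31), August (31), September (30): 30 + 31 + 31 + 30 = 122 days.
October 1–22, 2269: 22 days.
Residual: 161 days.
Total: 526 days.
526 mod 7 = 1, so 1 day after Thursday is Friday.

Friday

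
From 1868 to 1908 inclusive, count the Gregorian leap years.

10

Years divisible by 4 in [1868, 1908]: 1868, 1872, 1876, 1880, 1884, 1888, 1892, 1896, 1900, 1904, 1908.
Of these, 1900 is divisible by 100 but not 400, so not leap.
Leap years: 11 − 1 = 10.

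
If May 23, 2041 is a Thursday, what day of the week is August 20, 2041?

May 2041: 31 − 23 = 8 days remain.
Then June (30), July (31): 30 + 31 = 61 days.
August 1–20, 2041: 20 days.
Total: 8 + 61 + 20 = 89 days.
89 mod 7 = 5, so 5 days after Thursday is Tuesday.

Tuesday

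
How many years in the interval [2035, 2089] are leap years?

14

Years divisible by 4: 2036, 2040, …, 2088 — 14 in all.
No century exceptions apply. Count: 14.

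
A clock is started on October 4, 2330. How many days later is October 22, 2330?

18

Within October 2330: 22 − 4 = 18 days.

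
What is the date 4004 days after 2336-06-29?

2347-06-16

Count 4004 days after June 29, 2336:
From June 29, 2336 to June 29, 2346: 10 years, of which 2 contain a Feb 29 — 8×365 + 2×366 = 3652 days.
June 2346: 30 − 29 = 1 day remains.
Then 11 full months totalling 335 days.
June 1–16, 2347: 16 days.
Residual: 352 days.
Total: 4004 days.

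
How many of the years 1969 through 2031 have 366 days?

15

Years divisible by 4: 1972, 1976, …, 2028 — 15 in all.
2000 is divisible by 400, so still leap.
No century exceptions apply. Count: 15.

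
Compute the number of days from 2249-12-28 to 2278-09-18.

10491

From December 28, 2249 to December 28, 2277: 28 years, of which 7 contain a Feb 29 — 21×365 + 7×366 = 10227 days.
December 2277: 31 − 28 = 3 days remain.
Then January (31), February 2278 (28), March (31), April (30), May (31), June (30), July (31), August (31): 31 + 28 + 31 + 30 + 31 + 30 + 31 + 31 = 243 days.
September 1–18, 2278: 18 days.
Residual: 264 days.
Total: 10491 days.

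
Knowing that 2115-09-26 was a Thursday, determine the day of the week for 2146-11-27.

Sunday

Day-of-year of September 26, 2115: 269.
Day-of-year of November 27, 2146: 331.
2115 has 365 days, so 365 − 269 = 96 days remain in 2115.
Full years 2116–2145: 22 common + 8 leap = 22×365 + 8×366 = 10958 days.
Total: 96 + 10958 + 331 = 11385 days.
11385 mod 7 = 3, so 3 days after Thursday is Sunday.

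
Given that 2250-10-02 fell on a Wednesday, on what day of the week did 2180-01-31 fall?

Monday

Count forward from the earlier date (January 31, 2180) to the later (October 2, 2250):
From January 31, 2180 to January 31, 2250: 70 years, of which 17 contain a Feb 29 — 53×365 + 17×366 = 25567 days.
(2200 is not a leap year (divisible by 100 but not 400).)
January 2250: 31 − 31 = 0 days remain.
Then February 2250 (28), March (31), April (30), May (31), June (30), July (31), August (31), September (30): 28 + 31 + 30 + 31 + 30 + 31 + 31 + 30 = 242 days.
October 1–2, 2250: 2 days.
Residual: 244 days.
Total: 25811 days.
25811 mod 7 = 2, so 2 days before Wednesday is Monday.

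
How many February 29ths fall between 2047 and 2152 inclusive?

Years divisible by 4: 2048, 2052, …, 2152 — 27 in all.
Of these, 2100 is divisible by 100 but not 400, so not leap.
Leap years: 27 − 1 = 26.

26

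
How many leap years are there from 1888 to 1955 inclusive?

Years divisible by 4: 1888, 1892, …, 1952 — 17 in all.
Of these, 1900 is divisible by 100 but not 400, so not leap.
Leap years: 17 − 1 = 16.

16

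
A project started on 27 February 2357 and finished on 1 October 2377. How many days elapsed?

Day-of-year of February 27, 2357: 58.
Day-of-year of October 1, 2377: 274.
2357 has 365 days, so 365 − 58 = 307 days remain in 2357.
Full years 2358–2376: 14 common + 5 leap = 14×365 + 5×366 = 6940 days.
Total: 307 + 6940 + 274 = 7521 days.

7521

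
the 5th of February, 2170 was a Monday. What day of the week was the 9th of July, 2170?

Monday

February 2170: 28 − 5 = 23 days remain (2170 is not a leap year, so February has 28 days).
Then March (31), April (30), May (31), June (30): 31 + 30 + 31 + 30 = 122 days.
July 1–9, 2170: 9 days.
Total: 23 + 122 + 9 = 154 days.
154 is a multiple of 7, so the 9th of July, 2170 falls on the same weekday: Monday.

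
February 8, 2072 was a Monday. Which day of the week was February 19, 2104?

Tuesday

From February 8, 2072 to February 8, 2104: 32 years, of which 7 contain a Feb 29 — 25×365 + 7×366 = 11687 days.
(2100 is not a leap year (divisible by 100 but not 400).)
Within February 2104: 19 − 8 = 11 days.
Total: 11698 days.
11698 mod 7 = 1, so 1 day after Monday is Tuesday.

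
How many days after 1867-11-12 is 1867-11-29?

17

Within November 1867: 29 − 12 = 17 days.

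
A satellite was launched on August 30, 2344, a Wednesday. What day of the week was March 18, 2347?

Day-of-year of August 30, 2344: 243.
Day-of-year of March 18, 2347: 77.
2344 has 366 days, so 366 − 243 = 123 days remain in 2344.
Full years: 2345: 365; 2346: 365. Sum = 730.
Total: 123 + 730 + 77 = 930 days.
930 mod 7 = 6, so 6 days after Wednesday is Tuesday.

Tuesday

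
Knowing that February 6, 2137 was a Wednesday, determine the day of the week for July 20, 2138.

February 6, 2137 → February 6, 2138: 365 days.
February 2138: 28 − 6 = 22 days remain (2138 is not a leap year, so February has 28 days).
Then March (31), April (30), May (31), June (30): 31 + 30 + 31 + 30 = 122 days.
July 1–20, 2138: 20 days.
Residual: 164 days.
Total: 529 days.
529 mod 7 = 4, so 4 days after Wednesday is Sunday.

Sunday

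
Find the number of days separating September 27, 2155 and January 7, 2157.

September 27, 2155 → September 27, 2156: 366 days (2156 is a leap year).
September 2156: 30 − 27 = 3 days remain.
Then October (31), November (30), December (31): 31 + 30 + 31 = 92 days.
January 1–7, 2157: 7 days.
Residual: 102 days.
Total: 468 days.

468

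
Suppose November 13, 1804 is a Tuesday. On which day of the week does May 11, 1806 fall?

November 1804: 30 − 13 = 17 days remain.
Then 17 full months totalling 516 days.
May 1–11, 1806: 11 days.
Total: 17 + 516 + 11 = 544 days.
544 mod 7 = 5, so 5 days after Tuesday is Sunday.

Sunday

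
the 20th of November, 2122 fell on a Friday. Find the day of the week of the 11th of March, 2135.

From November 20, 2122 to November 20, 2134: 12 years, of which 3 contain a Feb 29 — 9×365 + 3×366 = 4383 days.
November 2134: 30 − 20 = 10 days remain.
Then December (31), January (31), February 2135 (28): 31 + 31 + 28 = 90 days.
March 1–11, 2135: 11 days.
Residual: 111 days.
Total: 4494 days.
4494 is a multiple of 7, so the 11th of March, 2135 falls on the same weekday: Friday.

Friday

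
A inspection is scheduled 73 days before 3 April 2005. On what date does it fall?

20 January 2005

Count 73 days before April 3, 2005:
January 2005: 31 − 20 = 11 days remain.
Then February 2005 (28), March (31): 28 + 31 = 59 days.
April 1–3, 2005: 3 days.
Total: 11 + 59 + 3 = 73 days.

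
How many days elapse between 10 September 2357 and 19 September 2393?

From September 10, 2357 to September 10, 2393: 36 years, of which 9 contain a Feb 29 — 27×365 + 9×366 = 13149 days.
Within September 2393: 19 − 10 = 9 days.
Total: 13158 days.

13158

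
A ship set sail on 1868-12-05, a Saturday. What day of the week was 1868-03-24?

Tuesday

Count forward from the earlier date (March 24, 1868) to the later (December 5, 1868):
March 1868: 31 − 24 = 7 days remain.
Then April (30), May (31), June (30), July (31), August (31), September (30), October (31), November (30): 30 + 31 + 30 + 31 + 31 + 30 + 31 + 30 = 244 days.
December 1–5, 1868: 5 days.
Total: 7 + 244 + 5 = 256 days.
256 mod 7 = 4, so 4 days before Saturday is Tuesday.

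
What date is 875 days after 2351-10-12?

2354-03-05

Count 875 days after October 12, 2351:
October 12, 2351 → October 12, 2352: 366 days (2352 is a leap year).
October 12, 2352 → October 12, 2353: 365 days.
October 2353: 31 − 12 = 19 days remain.
Then November (30), December (31), January (31), February 2354 (28): 30 + 31 + 31 + 28 = 120 days.
March 1–5, 2354: 5 days.
Residual: 144 days.
Total: 875 days.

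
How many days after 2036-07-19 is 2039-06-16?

Day-of-year of July 19, 2036: 201.
Day-of-year of June 16, 2039: 167.
2036 has 366 days, so 366 − 201 = 165 days remain in 2036.
Full years: 2037: 365; 2038: 365. Sum = 730.
Total: 165 + 730 + 167 = 1062 days.

1062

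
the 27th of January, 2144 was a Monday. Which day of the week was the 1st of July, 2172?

Day-of-year of January 27, 2144: 27.
Day-of-year of July 1, 2172: 183.
2144 has 366 days, so 366 − 27 = 339 days remain in 2144.
Full years 2145–2171: 21 common + 6 leap = 21×365 + 6×366 = 9861 days.
Total: 339 + 9861 + 183 = 10383 days.
10383 mod 7 = 2, so 2 days after Monday is Wednesday.

Wednesday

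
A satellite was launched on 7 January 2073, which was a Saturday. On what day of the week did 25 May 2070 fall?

Sunday

Count forward from the earlier date (May 25, 2070) to the later (January 7, 2073):
May 25, 2070 → May 25, 2071: 365 days.
May 25, 2071 → May 25, 2072: 366 days (2072 is a leap year).
May 2072: 31 − 25 = 6 days remain.
Then June (30), July (31), August (31), September (30), October (31), November (30), December (31): 30 + 31 + 31 + 30 + 31 + 30 + 31 = 214 days.
January 1–7, 2073: 7 days.
Residual: 227 days.
Total: 958 days.
958 mod 7 = 6, so 6 days before Saturday is Sunday.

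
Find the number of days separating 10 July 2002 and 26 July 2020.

From July 10, 2002 to July 10, 2020: 18 years, of which 5 contain a Feb 29 — 13×365 + 5×366 = 6575 days.
Within July 2020: 26 − 10 = 16 days.
Total: 6591 days.

6591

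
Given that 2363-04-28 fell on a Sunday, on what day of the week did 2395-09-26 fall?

Tuesday

Day-of-year of April 28, 2363: 118.
Day-of-year of September 26, 2395: 269.
2363 has 365 days, so 365 − 118 = 247 days remain in 2363.
Full years 2364–2394: 23 common + 8 leap = 23×365 + 8×366 = 11323 days.
Total: 247 + 11323 + 269 = 11839 days.
11839 mod 7 = 2, so 2 days after Sunday is Tuesday.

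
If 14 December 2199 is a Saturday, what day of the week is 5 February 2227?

Monday

From December 14, 2199 to December 14, 2226: 27 years, of which 6 contain a Feb 29 — 21×365 + 6×366 = 9861 days.
(2200 is not a leap year (divisible by 100 but not 400).)
December 2226: 31 − 14 = 17 days remain.
Then January (31): 31 days.
February 1–5, 2227: 5 days (2227 is not a leap year).
Residual: 53 days.
Total: 9914 days.
9914 mod 7 = 2, so 2 days after Saturday is Monday.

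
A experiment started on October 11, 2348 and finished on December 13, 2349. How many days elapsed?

October 2348: 31 − 11 = 20 days remain.
Then 13 full months totalling 395 days.
December 1–13, 2349: 13 days.
Total: 20 + 395 + 13 = 428 days.

428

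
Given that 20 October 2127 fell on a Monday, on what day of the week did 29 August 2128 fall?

October 2127: 31 − 20 = 11 days remain.
Then 9 full months totalling 274 days.
August 1–29, 2128: 29 days.
Residual: 314 days.
Total: 314 days.
314 mod 7 = 6, so 6 days after Monday is Sunday.

Sunday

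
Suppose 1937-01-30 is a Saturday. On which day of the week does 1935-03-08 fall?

Friday

Count forward from the earlier date (March 8, 1935) to the later (January 30, 1937):
March 1935: 31 − 8 = 23 days remain.
Then 21 full months totalling 641 days.
January 1–30, 1937: 30 days.
Total: 23 + 641 + 30 = 694 days.
694 mod 7 = 1, so 1 day before Saturday is Friday.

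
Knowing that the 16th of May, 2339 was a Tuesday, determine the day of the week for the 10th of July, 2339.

May 2339: 31 − 16 = 15 days remain.
Then June (30): 30 days.
July 1–10, 2339: 10 days.
Total: 15 + 30 + 10 = 55 days.
55 mod 7 = 6, so 6 days after Tuesday is Monday.

Monday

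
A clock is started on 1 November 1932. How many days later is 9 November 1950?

From November 1, 1932 to November 1, 1950: 18 years, of which 4 contain a Feb 29 — 14×365 + 4×366 = 6574 days.
Within November 1950: 9 − 1 = 8 days.
Total: 6582 days.

6582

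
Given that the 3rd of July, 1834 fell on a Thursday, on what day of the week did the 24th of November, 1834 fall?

July 1834: 31 − 3 = 28 days remain.
Then August (31), September (30), October (31): 31 + 30 + 31 = 92 days.
November 1–24, 1834: 24 days.
Total: 28 + 92 + 24 = 144 days.
144 mod 7 = 4, so 4 days after Thursday is Monday.

Monday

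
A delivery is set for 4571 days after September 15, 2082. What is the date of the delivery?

March 22, 2095

Count 4571 days after September 15, 2082:
From September 15, 2082 to September 15, 2094: 12 years, of which 3 contain a Feb 29 — 9×365 + 3×366 = 4383 days.
September 2094: 30 − 15 = 15 days remain.
Then October (31), November (30), December (31), January (31), February 2095 (28): 31 + 30 + 31 + 31 + 28 = 151 days.
March 1–22, 2095: 22 days.
Residual: 188 days.
Total: 4571 days.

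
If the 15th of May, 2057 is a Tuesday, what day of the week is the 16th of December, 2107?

Friday

From May 15, 2057 to May 15, 2107: 50 years, of which 11 contain a Feb 29 — 39×365 + 11×366 = 18261 days.
(2100 is not a leap year (divisible by 100 but not 400).)
May 2107: 31 − 15 = 16 days remain.
Then June (30), July (31), August (31), September (30), October (31), November (30): 30 + 31 + 31 + 30 + 31 + 30 = 183 days.
December 1–16, 2107: 16 days.
Residual: 215 days.
Total: 18476 days.
18476 mod 7 = 3, so 3 days after Tuesday is Friday.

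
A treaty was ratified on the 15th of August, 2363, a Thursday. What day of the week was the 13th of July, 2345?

Count forward from the earlier date (July 13, 2345) to the later (August 15, 2363):
Day-of-year of July 13, 2345: 194.
Day-of-year of August 15, 2363: 227.
2345 has 365 days, so 365 − 194 = 171 days remain in 2345.
Full years 2346–2362: 13 common + 4 leap = 13×365 + 4×366 = 6209 days.
Total: 171 + 6209 + 227 = 6607 days.
6607 mod 7 = 6, so 6 days before Thursday is Friday.

Friday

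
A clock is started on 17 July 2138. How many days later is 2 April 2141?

990

July 17, 2138 → July 17, 2139: 365 days.
July 17, 2139 → July 17, 2140: 366 days (2140 is a leap year).
July 2140: 31 − 17 = 14 days remain.
Then August (31), September (30), October (31), November (30), December (31), January (31), February 2141 (28), March (31): 31 + 30 + 31 + 30 + 31 + 31 + 28 + 31 = 243 days.
April 1–2, 2141: 2 days.
Residual: 259 days.
Total: 990 days.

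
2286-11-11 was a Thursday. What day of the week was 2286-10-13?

Count forward from the earlier date (October 13, 2286) to the later (November 11, 2286):
October 2286: 31 − 13 = 18 days remain.
November 1–11, 2286: 11 days.
Total: 18 + 11 = 29 days.
29 mod 7 = 1, so 1 day before Thursday is Wednesday.

Wednesday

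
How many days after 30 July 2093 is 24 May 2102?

Day-of-year of July 30, 2093: 211.
Day-of-year of May 24, 2102: 144.
2093 has 365 days, so 365 − 211 = 154 days remain in 2093.
Full years 2094–2101: 7 common + 1 leap = 7×365 + 1×366 = 2921 days.
Total: 154 + 2921 + 144 = 3219 days.

3219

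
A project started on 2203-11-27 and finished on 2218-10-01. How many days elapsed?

5422

Day-of-year of November 27, 2203: 331.
Day-of-year of October 1, 2218: 274.
2203 has 365 days, so 365 − 331 = 34 days remain in 2203.
Full years 2204–2217: 10 common + 4 leap = 10×365 + 4×366 = 5114 days.
Total: 34 + 5114 + 274 = 5422 days.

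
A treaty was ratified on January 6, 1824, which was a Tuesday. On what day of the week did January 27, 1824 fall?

Within January 1824: 27 − 6 = 21 days.
21 is a multiple of 7, so January 27, 1824 falls on the same weekday: Tuesday.

Tuesday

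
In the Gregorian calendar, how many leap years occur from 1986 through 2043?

14

Years divisible by 4: 1988, 1992, …, 2040 — 14 in all.
2000 is divisible by 400, so still leap.
No century exceptions apply. Count: 14.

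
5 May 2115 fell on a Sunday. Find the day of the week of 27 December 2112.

Count forward from the earlier date (December 27, 2112) to the later (May 5, 2115):
December 27, 2112 → December 27, 2113: 365 days.
December 27, 2113 → December 27, 2114: 365 days.
December 2114: 31 − 27 = 4 days remain.
Then January (31), February 2115 (28), March (31), April (30): 31 + 28 + 31 + 30 = 120 days.
May 1–5, 2115: 5 days.
Residual: 129 days.
Total: 859 days.
859 mod 7 = 5, so 5 days before Sunday is Tuesday.

Tuesday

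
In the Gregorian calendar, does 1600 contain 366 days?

Yes

1600 is a leap year (divisible by 400).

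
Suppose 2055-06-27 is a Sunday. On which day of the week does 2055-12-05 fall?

June 2055: 30 − 27 = 3 days remain.
Then July (31), August (31), September (30), October (31), November (30): 31 + 31 + 30 + 31 + 30 = 153 days.
December 1–5, 2055: 5 days.
Total: 3 + 153 + 5 = 161 days.
161 is a multiple of 7, so 2055-12-05 falls on the same weekday: Sunday.

Sunday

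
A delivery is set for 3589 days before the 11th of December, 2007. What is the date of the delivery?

the 12th of February, 1998

Count 3589 days before December 11, 2007:
From February 12, 1998 to February 12, 2007: 9 years, of which 2 contain a Feb 29 — 7×365 + 2×366 = 3287 days.
(2000 is a leap year (divisible by 400).)
February 2007: 28 − 12 = 16 days remain (2007 is not a leap year, so February has 28 days).
Then 9 full months totalling 275 days.
December 1–11, 2007: 11 days.
Residual: 302 days.
Total: 3589 days.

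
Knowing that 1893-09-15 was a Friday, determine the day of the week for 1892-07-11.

Count forward from the earlier date (July 11, 1892) to the later (September 15, 1893):
July 1892: 31 − 11 = 20 days remain.
Then 13 full months totalling 396 days.
September 1–15, 1893: 15 days.
Total: 20 + 396 + 15 = 431 days.
431 mod 7 = 4, so 4 days before Friday is Monday.

Monday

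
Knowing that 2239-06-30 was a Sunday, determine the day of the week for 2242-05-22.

Day-of-year of June 30, 2239: 181.
Day-of-year of May 22, 2242: 142.
2239 has 365 days, so 365 − 181 = 184 days remain in 2239.
Full years: 2240: 366; 2241: 365. Sum = 731.
Total: 184 + 731 + 142 = 1057 days.
1057 is a multiple of 7, so 2242-05-22 falls on the same weekday: Sunday.

Sunday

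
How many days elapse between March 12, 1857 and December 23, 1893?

13435

Day-of-year of March 12, 1857: 71.
Day-of-year of December 23, 1893: 357.
1857 has 365 days, so 365 − 71 = 294 days remain in 1857.
Full years 1858–1892: 26 common + 9 leap = 26×365 + 9×366 = 12784 days.
Total: 294 + 12784 + 357 = 13435 days.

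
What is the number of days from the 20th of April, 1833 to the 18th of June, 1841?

2981

From April 20, 1833 to April 20, 1841: 8 years, of which 2 contain a Feb 29 — 6×365 + 2×366 = 2922 days.
April 1841: 30 − 20 = 10 days remain.
Then May (31): 31 days.
June 1–18, 1841: 18 days.
Residual: 59 days.
Total: 2981 days.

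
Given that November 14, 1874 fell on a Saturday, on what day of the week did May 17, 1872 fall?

Friday

Count forward from the earlier date (May 17, 1872) to the later (November 14, 1874):
May 17, 1872 → May 17, 1873: 365 days.
May 17, 1873 → May 17, 1874: 365 days.
May 1874: 31 − 17 = 14 days remain.
Then June (30), July (31), August (31), September (30), October (31): 30 + 31 + 31 + 30 + 31 = 153 days.
November 1–14, 1874: 14 days.
Residual: 181 days.
Total: 911 days.
911 mod 7 = 1, so 1 day before Saturday is Friday.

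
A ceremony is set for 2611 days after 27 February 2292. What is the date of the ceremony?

22 April 2299

Count 2611 days after February 27, 2292:
Day-of-year of February 27, 2292: 58.
Day-of-year of April 22, 2299: 112.
2292 has 366 days, so 366 − 58 = 308 days remain in 2292.
Full years: 2293: 365; 2294: 365; 2295: 365; 2296: 366; 2297: 365; 2298: 365. Sum = 2191.
Total: 308 + 2191 + 112 = 2611 days.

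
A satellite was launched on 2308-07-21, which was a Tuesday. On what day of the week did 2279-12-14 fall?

Sunday

Count forward from the earlier date (December 14, 2279) to the later (July 21, 2308):
Day-of-year of December 14, 2279: 348.
Day-of-year of July 21, 2308: 203.
2279 has 365 days, so 365 − 348 = 17 days remain in 2279.
Full years 2280–2307: 22 common + 6 leap = 22×365 + 6×366 = 10226 days.
Total: 17 + 10226 + 203 = 10446 days.
10446 mod 7 = 2, so 2 days before Tuesday is Sunday.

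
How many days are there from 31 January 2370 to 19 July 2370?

January 2370: 31 − 31 = 0 days remain.
Then February 2370 (28), March (31), April (30), May (31), June (30): 28 + 31 + 30 + 31 + 30 = 150 days.
July 1–19, 2370: 19 days.
Total: 0 + 150 + 19 = 169 days.

169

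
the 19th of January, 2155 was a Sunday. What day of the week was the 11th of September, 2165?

From January 19, 2155 to January 19, 2165: 10 years, of which 3 contain a Feb 29 — 7×365 + 3×366 = 3653 days.
January 2165: 31 − 19 = 12 days remain.
Then February 2165 (28), March (31), April (30), May (31), June (30), July (31), August (31): 28 + 31 + 30 + 31 + 30 + 31 + 31 = 212 days.
September 1–11, 2165: 11 days.
Residual: 235 days.
Total: 3888 days.
3888 mod 7 = 3, so 3 days after Sunday is Wednesday.

Wednesday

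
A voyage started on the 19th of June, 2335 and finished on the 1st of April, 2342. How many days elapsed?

Day-of-year of June 19, 2335: 170.
Day-of-year of April 1, 2342: 91.
2335 has 365 days, so 365 − 170 = 195 days remain in 2335.
Full years: 2336: 366; 2337: 365; 2338: 365; 2339: 365; 2340: 366; 2341: 365. Sum = 2192.
Total: 195 + 2192 + 91 = 2478 days.

2478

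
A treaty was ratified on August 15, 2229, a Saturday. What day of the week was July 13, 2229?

Count forward from the earlier date (July 13, 2229) to the later (August 15, 2229):
July 2229: 31 − 13 = 18 days remain.
August 1–15, 2229: 15 days.
Total: 18 + 15 = 33 days.
33 mod 7 = 5, so 5 days before Saturday is Monday.

Monday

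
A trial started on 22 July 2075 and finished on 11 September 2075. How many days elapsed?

51

July 2075: 31 − 22 = 9 days remain.
Then August (31): 31 days.
September 1–11, 2075: 11 days.
Total: 9 + 31 + 11 = 51 days.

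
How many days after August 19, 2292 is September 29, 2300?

Day-of-year of August 19, 2292: 232.
Day-of-year of September 29, 2300: 272.
2292 has 366 days, so 366 − 232 = 134 days remain in 2292.
Full years 2293–2299: 6 common + 1 leap = 6×365 + 1×366 = 2556 days.
Total: 134 + 2556 + 272 = 2962 days.

2962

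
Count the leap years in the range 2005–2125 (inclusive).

Years divisible by 4: 2008, 2012, …, 2124 — 30 in all.
Of these, 2100 is divisible by 100 but not 400, so not leap.
Leap years: 30 − 1 = 29.

29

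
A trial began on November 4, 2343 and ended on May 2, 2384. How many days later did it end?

From November 4, 2343 to November 4, 2383: 40 years, of which 10 contain a Feb 29 — 30×365 + 10×366 = 14610 days.
November 2383: 30 − 4 = 26 days remain.
Then December (31), January (31), February 2384 (29), March (31), April (30): 31 + 31 + 29 + 31 + 30 = 152 days.
May 1–2, 2384: 2 days.
Residual: 180 days.
Total: 14790 days.

14790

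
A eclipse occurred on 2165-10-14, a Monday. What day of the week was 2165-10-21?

Within October 2165: 21 − 14 = 7 days.
7 is a multiple of 7, so 2165-10-21 falls on the same weekday: Monday.

Monday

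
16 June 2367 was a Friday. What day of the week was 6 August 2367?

Sunday

June 2367: 30 − 16 = 14 days remain.
Then July (31): 31 days.
August 1–6, 2367: 6 days.
Total: 14 + 31 + 6 = 51 days.
51 mod 7 = 2, so 2 days after Friday is Sunday.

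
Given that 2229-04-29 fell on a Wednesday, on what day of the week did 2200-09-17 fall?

Count forward from the earlier date (September 17, 2200) to the later (April 29, 2229):
From September 17, 2200 to September 17, 2228: 28 years, of which 7 contain a Feb 29 — 21×365 + 7×366 = 10227 days.
September 2228: 30 − 17 = 13 days remain.
Then October (31), November (30), December (31), January (31), February 2229 (28), March (31): 31 + 30 + 31 + 31 + 28 + 31 = 182 days.
April 1–29, 2229: 29 days.
Residual: 224 days.
Total: 10451 days.
10451 is a multiple of 7, so 2200-09-17 falls on the same weekday: Wednesday.

Wednesday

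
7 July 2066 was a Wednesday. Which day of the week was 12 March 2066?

Friday

Count forward from the earlier date (March 12, 2066) to the later (July 7, 2066):
March 2066: 31 − 12 = 19 days remain.
Then April (30), May (31), June (30): 30 + 31 + 30 = 91 days.
July 1–7, 2066: 7 days.
Total: 19 + 91 + 7 = 117 days.
117 mod 7 = 5, so 5 days before Wednesday is Friday.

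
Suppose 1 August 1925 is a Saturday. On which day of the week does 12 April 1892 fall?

Tuesday

Count forward from the earlier date (April 12, 1892) to the later (August 1, 1925):
From April 12, 1892 to April 12, 1925: 33 years, of which 7 contain a Feb 29 — 26×365 + 7×366 = 12052 days.
(1900 is not a leap year (divisible by 100 but not 400).)
April 1925: 30 − 12 = 18 days remain.
Then May (31), June (30), July (31): 31 + 30 + 31 = 92 days.
August 1, 1925: 1 day.
Residual: 111 days.
Total: 12163 days.
12163 mod 7 = 4, so 4 days before Saturday is Tuesday.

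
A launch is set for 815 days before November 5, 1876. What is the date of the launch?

August 13, 1874

Count 815 days before November 5, 1876:
August 13, 1874 → August 13, 1875: 365 days.
August 13, 1875 → August 13, 1876: 366 days (1876 is a leap year).
August 1876: 31 − 13 = 18 days remain.
Then September (30), October (31): 30 + 31 = 61 days.
November 1–5, 1876: 5 days.
Residual: 84 days.
Total: 815 days.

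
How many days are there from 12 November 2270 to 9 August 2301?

11227

From November 12, 2270 to November 12, 2300: 30 years, of which 7 contain a Feb 29 — 23×365 + 7×366 = 10957 days.
(2300 is not a leap year (divisible by 100 but not 400).)
November 2300: 30 − 12 = 18 days remain.
Then December (31), January (31), February 2301 (28), March (31), April (30), May (31), June (30), July (31): 31 + 31 + 28 + 31 + 30 + 31 + 30 + 31 = 243 days.
August 1–9, 2301: 9 days.
Residual: 270 days.
Total: 11227 days.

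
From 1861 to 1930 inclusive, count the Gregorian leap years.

Years divisible by 4: 1864, 1868, …, 1928 — 17 in all.
Of these, 1900 is divisible by 100 but not 400, so not leap.
Leap years: 17 − 1 = 16.

16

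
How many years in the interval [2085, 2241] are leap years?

37

Years divisible by 4: 2088, 2092, …, 2240 — 39 in all.
Of these, 2100, 2200 are divisible by 100 but not 400, so not leap.
Leap years: 39 − 2 = 37.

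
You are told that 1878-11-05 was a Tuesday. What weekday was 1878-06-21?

Count forward from the earlier date (June 21, 1878) to the later (November 5, 1878):
June 1878: 30 − 21 = 9 days remain.
Then July (31), August (31), September (30), October (31): 31 + 31 + 30 + 31 = 123 days.
November 1–5, 1878: 5 days.
Total: 9 + 123 + 5 = 137 days.
137 mod 7 = 4, so 4 days before Tuesday is Friday.

Friday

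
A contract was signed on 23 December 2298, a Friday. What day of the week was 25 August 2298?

Count forward from the earlier date (August 25, 2298) to the later (December 23, 2298):
August 2298: 31 − 25 = 6 days remain.
Then September (30), October (31), November (30): 30 + 31 + 30 = 91 days.
December 1–23, 2298: 23 days.
Total: 6 + 91 + 23 = 120 days.
120 mod 7 = 1, so 1 day before Friday is Thursday.

Thursday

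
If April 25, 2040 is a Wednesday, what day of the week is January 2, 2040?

Monday

Count forward from the earlier date (January 2, 2040) to the later (April 25, 2040):
January 2040: 31 − 2 = 29 days remain.
Then February 2040 (29), March (31): 29 + 31 = 60 days.
April 1–25, 2040: 25 days.
Total: 29 + 60 + 25 = 114 days.
114 mod 7 = 2, so 2 days before Wednesday is Monday.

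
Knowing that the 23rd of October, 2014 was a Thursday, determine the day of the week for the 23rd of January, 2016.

Day-of-year of October 23, 2014: 296.
Day-of-year of January 23, 2016: 23.
2014 has 365 days, so 365 − 296 = 69 days remain in 2014.
Full years: 2015: 365. Sum = 365.
Total: 69 + 365 + 23 = 457 days.
457 mod 7 = 2, so 2 days after Thursday is Saturday.

Saturday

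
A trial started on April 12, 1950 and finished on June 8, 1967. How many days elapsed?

6266

Day-of-year of April 12, 1950: 102.
Day-of-year of June 8, 1967: 159.
1950 has 365 days, so 365 − 102 = 263 days remain in 1950.
Full years 1951–1966: 12 common + 4 leap = 12×365 + 4×366 = 5844 days.
Total: 263 + 5844 + 159 = 6266 days.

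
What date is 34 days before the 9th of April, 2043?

the 6th of March, 2043

Count 34 days before April 9, 2043:
March 2043: 31 − 6 = 25 days remain.
April 1–9, 2043: 9 days.
Total: 25 + 9 = 34 days.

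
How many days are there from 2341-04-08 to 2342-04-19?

376

April 2341: 30 − 8 = 22 days remain.
Then 11 full months totalling 335 days.
April 1–19, 2342: 19 days.
Total: 22 + 335 + 19 = 376 days.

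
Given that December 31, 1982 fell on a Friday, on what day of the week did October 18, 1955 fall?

Tuesday

Count forward from the earlier date (October 18, 1955) to the later (December 31, 1982):
Day-of-year of October 18, 1955: 291.
Day-of-year of December 31, 1982: 365.
1955 has 365 days, so 365 − 291 = 74 days remain in 1955.
Full years 1956–1981: 19 common + 7 leap = 19×365 + 7×366 = 9497 days.
Total: 74 + 9497 + 365 = 9936 days.
9936 mod 7 = 3, so 3 days before Friday is Tuesday.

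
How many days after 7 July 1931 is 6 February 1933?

Day-of-year of July 7, 1931: 188.
Day-of-year of February 6, 1933: 37.
1931 has 365 days, so 365 − 188 = 177 days remain in 1931.
Full years: 1932: 366. Sum = 366.
Total: 177 + 366 + 37 = 580 days.

580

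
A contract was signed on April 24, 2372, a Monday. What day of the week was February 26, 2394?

From April 24, 2372 to April 24, 2393: 21 years, of which 5 contain a Feb 29 — 16×365 + 5×366 = 7670 days.
April 2393: 30 − 24 = 6 days remain.
Then 9 full months totalling 276 days.
February 1–26, 2394: 26 days (2394 is not a leap year).
Residual: 308 days.
Total: 7978 days.
7978 mod 7 = 5, so 5 days after Monday is Saturday.

Saturday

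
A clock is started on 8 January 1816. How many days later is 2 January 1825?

3282

Day-of-year of January 8, 1816: 8.
Day-of-year of January 2, 1825: 2.
1816 has 366 days, so 366 − 8 = 358 days remain in 1816.
Full years 1817–1824: 6 common + 2 leap = 6×365 + 2×366 = 2922 days.
Total: 358 + 2922 + 2 = 3282 days.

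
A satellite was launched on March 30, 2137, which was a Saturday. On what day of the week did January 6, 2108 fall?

Friday

Count forward from the earlier date (January 6, 2108) to the later (March 30, 2137):
From January 6, 2108 to January 6, 2137: 29 years, of which 8 contain a Feb 29 — 21×365 + 8×366 = 10593 days.
January 2137: 31 − 6 = 25 days remain.
Then February 2137 (28): 28 days.
March 1–30, 2137: 30 days.
Residual: 83 days.
Total: 10676 days.
10676 mod 7 = 1, so 1 day before Saturday is Friday.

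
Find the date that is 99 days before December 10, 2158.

September 2, 2158

Count 99 days before December 10, 2158:
September 2158: 30 − 2 = 28 days remain.
Then October (31), November (30): 31 + 30 = 61 days.
December 1–10, 2158: 10 days.
Total: 28 + 61 + 10 = 99 days.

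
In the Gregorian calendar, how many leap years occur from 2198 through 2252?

13

Years divisible by 4: 2200, 2204, …, 2252 — 14 in all.
Of these, 2200 is divisible by 100 but not 400, so not leap.
Leap years: 14 − 1 = 13.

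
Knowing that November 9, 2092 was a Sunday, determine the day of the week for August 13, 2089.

Count forward from the earlier date (August 13, 2089) to the later (November 9, 2092):
August 13, 2089 → August 13, 2090: 365 days.
August 13, 2090 → August 13, 2091: 365 days.
August 13, 2091 → August 13, 2092: 366 days (2092 is a leap year).
August 2092: 31 − 13 = 18 days remain.
Then September (30), October (31): 30 + 31 = 61 days.
November 1–9, 2092: 9 days.
Residual: 88 days.
Total: 1184 days.
1184 mod 7 = 1, so 1 day before Sunday is Saturday.

Saturday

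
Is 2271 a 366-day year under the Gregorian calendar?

No

2271 is not a leap year.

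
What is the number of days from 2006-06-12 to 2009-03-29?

Day-of-year of June 12, 2006: 163.
Day-of-year of March 29, 2009: 88.
2006 has 365 days, so 365 − 163 = 202 days remain in 2006.
Full years: 2007: 365; 2008: 366. Sum = 731.
Total: 202 + 731 + 88 = 1021 days.

1021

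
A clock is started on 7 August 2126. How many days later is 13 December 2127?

493

August 2126: 31 − 7 = 24 days remain.
Then 15 full months totalling 456 days.
December 1–13, 2127: 13 days.
Total: 24 + 456 + 13 = 493 days.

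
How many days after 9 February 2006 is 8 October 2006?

241

February 2006: 28 − 9 = 19 days remain (2006 is not a leap year, so February has 28 days).
Then March (31), April (30), May (31), June (30), July (31), August (31), September (30): 31 + 30 + 31 + 30 + 31 + 31 + 30 = 214 days.
October 1–8, 2006: 8 days.
Total: 19 + 214 + 8 = 241 days.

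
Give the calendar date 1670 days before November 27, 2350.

May 2, 2346

Count 1670 days before November 27, 2350:
May 2, 2346 → May 2, 2347: 365 days.
May 2, 2347 → May 2, 2348: 366 days (2348 is a leap year).
May 2, 2348 → May 2, 2349: 365 days.
May 2, 2349 → May 2, 2350: 365 days.
May 2350: 31 − 2 = 29 days remain.
Then June (30), July (31), August (31), September (30), October (31): 30 + 31 + 31 + 30 + 31 = 153 days.
November 1–27, 2350: 27 days.
Residual: 209 days.
Total: 1670 days.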